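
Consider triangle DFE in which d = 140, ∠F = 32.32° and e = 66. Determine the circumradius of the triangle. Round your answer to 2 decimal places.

By the law of cosines, f² = e² + d² − 2·e·d·cos F = 8339, so f ≈ 91.318.
Area = ½·e·d·sin F ≈ 2470.1.
Circumradius = f/(2 sin F) ≈ 85.4.

85.40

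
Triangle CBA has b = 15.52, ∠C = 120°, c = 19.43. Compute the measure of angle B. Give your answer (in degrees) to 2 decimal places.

43.77

Law of sines: sin B = b·sin C/c ≈ 0.69175.
Since c ≥ b, only the acute value applies: ∠B ≈ 43.77°.
Then ∠A = 180° − ∠C − ∠B ≈ 16.23°.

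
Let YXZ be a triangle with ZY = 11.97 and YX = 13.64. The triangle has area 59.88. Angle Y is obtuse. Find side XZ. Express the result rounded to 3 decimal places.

23.479

From area = ½·ZY·YX·sin Y, we get sin Y = 2·area/(ZY·YX) ≈ 0.73351.
Taking the obtuse solution, ∠Y ≈ 132.82°.
Law of cosines then gives XZ ≈ 23.479.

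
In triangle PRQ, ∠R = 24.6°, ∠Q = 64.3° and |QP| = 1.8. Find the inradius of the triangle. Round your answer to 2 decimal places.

The third angle is ∠P = 180° − ∠R − ∠Q = 91.10°.
Law of sines: |RQ| = |QP|·sin P/sin R ≈ 4.3232.
Law of sines: |PR| = |QP|·sin Q/sin R ≈ 3.8963.
Area = ½·|QP|·|RQ|·sin Q ≈ 3.506.
Semiperimeter s = (4.3232+1.8+3.8963)/2 = 5.0097.
Inradius = area/s = 3.506/5.0097 ≈ 0.69984.

r ≈ 0.70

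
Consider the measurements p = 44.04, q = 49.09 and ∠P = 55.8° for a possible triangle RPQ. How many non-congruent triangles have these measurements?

q·sin P = 49.09·sin(55.8°) ≈ 40.6.
Since q sin P < p < q (40.6 < 44.04 < 49.09), two triangles exist.

2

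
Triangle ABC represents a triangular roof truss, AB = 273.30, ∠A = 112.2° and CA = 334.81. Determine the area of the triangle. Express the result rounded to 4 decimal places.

42360.2333

Area = ½·CA·AB·sin A ≈ 42360.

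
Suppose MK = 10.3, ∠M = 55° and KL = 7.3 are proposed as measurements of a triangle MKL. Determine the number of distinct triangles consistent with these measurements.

0

MK·sin M = 10.3·sin(55°) ≈ 8.437.
Since KL = 7.3 < 8.437 = MK sin M, no triangle exists.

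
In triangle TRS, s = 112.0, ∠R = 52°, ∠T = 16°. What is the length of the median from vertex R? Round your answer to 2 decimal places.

The third angle is ∠S = 180° − ∠T − ∠R = 112.00°.
Law of sines: t = s·sin T/sin S ≈ 33.296.
Law of sines: r = s·sin R/sin S ≈ 95.188.
Median from R: ½√(2·s² + 2·t² − r²) ≈ 67.536.

67.54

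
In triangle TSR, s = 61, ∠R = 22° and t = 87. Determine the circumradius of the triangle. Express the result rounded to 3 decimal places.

50.805

By the law of cosines, r² = t² + s² − 2·t·s·cos R = 1448.9, so r ≈ 38.064.
Area = ½·t·s·sin R ≈ 994.02.
Circumradius = r/(2 sin R) ≈ 50.805.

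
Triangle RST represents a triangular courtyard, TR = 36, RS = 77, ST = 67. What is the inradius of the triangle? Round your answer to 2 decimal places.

Semiperimeter s = (67 + 36 + 77)/2 = 90.
Heron's formula: area = √(90·23·54·13) ≈ 1205.5.
Inradius = area/s = 1205.5/90 ≈ 13.394.

13.39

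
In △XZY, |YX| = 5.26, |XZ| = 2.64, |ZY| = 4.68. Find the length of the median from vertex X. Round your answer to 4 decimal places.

Median from X: ½√(2·|YX|² + 2·|XZ|² − |ZY|²) ≈ 3.4414.

m_X ≈ 3.4414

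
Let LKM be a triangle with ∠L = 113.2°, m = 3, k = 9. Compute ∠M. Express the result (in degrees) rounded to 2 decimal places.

15.15

By the law of cosines, l² = k² + m² − 2·k·m·cos L = 111.27, so l ≈ 10.549.
Law of cosines again: cos M = (l² + k² − m²)/(2·l·k) ≈ 0.96523, so ∠M ≈ 15.15°.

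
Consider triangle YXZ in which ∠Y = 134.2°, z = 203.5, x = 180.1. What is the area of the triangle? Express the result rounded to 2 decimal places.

13137.51

Area = ½·x·z·sin Y ≈ 13138.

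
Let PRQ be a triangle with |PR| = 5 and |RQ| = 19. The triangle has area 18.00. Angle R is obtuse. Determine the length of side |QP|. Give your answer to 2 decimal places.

From area = ½·|PR|·|RQ|·sin R, we get sin R = 2·area/(|PR|·|RQ|) ≈ 0.37895.
Taking the obtuse solution, ∠R ≈ 157.73°.
Law of cosines then gives |QP| ≈ 23.703.

23.70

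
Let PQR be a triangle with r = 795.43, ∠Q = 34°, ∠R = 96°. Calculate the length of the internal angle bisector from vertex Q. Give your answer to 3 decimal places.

t_Q ≈ 661.957

The third angle is ∠P = 180° − ∠Q − ∠R = 50.00°.
Law of sines: p = r·sin P/sin R ≈ 612.69.
Law of sines: q = r·sin Q/sin R ≈ 447.25.
The bisector from Q has length 2·r·p·cos(∠Q/2)/(r+p) ≈ 661.96.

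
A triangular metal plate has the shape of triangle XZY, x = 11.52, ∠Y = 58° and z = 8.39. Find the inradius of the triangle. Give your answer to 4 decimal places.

By the law of cosines, y² = x² + z² − 2·x·z·cos Y = 100.67, so y ≈ 10.033.
Area = ½·x·z·sin Y ≈ 40.983.
Semiperimeter s = (11.52+8.39+10.033)/2 = 14.972.
Inradius = area/s = 40.983/14.972 ≈ 2.7374.

r ≈ 2.7374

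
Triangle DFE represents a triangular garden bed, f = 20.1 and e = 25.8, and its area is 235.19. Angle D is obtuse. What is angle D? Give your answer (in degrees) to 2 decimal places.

From area = ½·f·e·sin D, we get sin D = 2·area/(f·e) ≈ 0.90705.
Taking the obtuse solution, ∠D ≈ 114.90°.

114.90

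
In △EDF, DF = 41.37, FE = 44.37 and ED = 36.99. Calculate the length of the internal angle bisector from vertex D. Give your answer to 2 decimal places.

32.24

By the law of cosines, cos D = (ED² + DF² − FE²) / (2·ED·DF) ≈ 0.36302, so ∠D ≈ 68.71°.
The bisector from D has length 2·ED·DF·cos(∠D/2)/(ED+DF) ≈ 32.243.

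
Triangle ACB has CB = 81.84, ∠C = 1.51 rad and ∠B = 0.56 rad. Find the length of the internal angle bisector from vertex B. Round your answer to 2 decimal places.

The third angle is ∠A = π − ∠C − ∠B = 1.072 rad.
Law of sines: BA = CB·sin C/sin A ≈ 93.043.
Law of sines: AC = CB·sin B/sin A ≈ 49.515.
The bisector from B has length 2·CB·BA·cos(∠B/2)/(CB+BA) ≈ 83.691.

83.69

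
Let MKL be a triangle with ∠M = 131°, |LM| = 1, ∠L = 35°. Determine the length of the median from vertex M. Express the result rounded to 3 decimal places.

The third angle is ∠K = 180° − ∠L − ∠M = 14.00°.
Law of sines: |KL| = |LM|·sin M/sin K ≈ 3.1196.
Law of sines: |MK| = |LM|·sin L/sin K ≈ 2.3709.
Median from M: ½√(2·|LM|² + 2·|MK|² − |KL|²) ≈ 0.93679.

0.937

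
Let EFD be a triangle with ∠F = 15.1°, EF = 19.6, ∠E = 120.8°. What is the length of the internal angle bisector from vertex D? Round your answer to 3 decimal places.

t_D ≈ 10.436

The third angle is ∠D = 180° − ∠E − ∠F = 44.10°.
Law of sines: FD = EF·sin E/sin D ≈ 24.192.
Law of sines: DE = EF·sin F/sin D ≈ 7.337.
The bisector from D has length 2·FD·DE·cos(∠D/2)/(FD+DE) ≈ 10.436.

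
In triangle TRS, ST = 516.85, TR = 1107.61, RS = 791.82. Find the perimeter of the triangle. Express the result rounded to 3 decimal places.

perimeter ≈ 2416.280

Perimeter = 791.82 + 516.85 + 1107.6 = 2416.3.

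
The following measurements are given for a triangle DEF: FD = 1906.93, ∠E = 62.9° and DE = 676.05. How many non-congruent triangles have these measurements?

DE·sin E = 676.05·sin(62.9°) ≈ 601.8.
Since FD ≥ DE, exactly one triangle exists.

1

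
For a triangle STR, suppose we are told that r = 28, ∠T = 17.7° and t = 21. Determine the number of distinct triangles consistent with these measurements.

r·sin T = 28·sin(17.7°) ≈ 8.513.
Since r sin T < t < r (8.513 < 21 < 28), two triangles exist.

2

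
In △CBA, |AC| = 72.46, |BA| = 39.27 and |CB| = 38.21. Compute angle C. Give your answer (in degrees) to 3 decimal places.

∠C ≈ 21.037°

By the law of cosines, cos C = (|AC|² + |CB|² − |BA|²) / (2·|AC|·|CB|) ≈ 0.93335, so ∠C ≈ 21.04°.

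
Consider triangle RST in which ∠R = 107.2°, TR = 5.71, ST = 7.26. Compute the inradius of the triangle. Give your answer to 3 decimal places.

r ≈ 1.053

Law of sines: sin S = TR·sin R/ST ≈ 0.75133.
Since ST ≥ TR, only the acute value applies: ∠S ≈ 48.71°.
Then ∠T = 180° − ∠R − ∠S ≈ 24.09°.
Law of sines gives RS = ST·sin T/sin R ≈ 3.1026.
Area = ½·ST·TR·sin T ≈ 8.4618.
Semiperimeter s = (7.26+5.71+3.1026)/2 = 8.0363.
Inradius = area/s = 8.4618/8.0363 ≈ 1.0529.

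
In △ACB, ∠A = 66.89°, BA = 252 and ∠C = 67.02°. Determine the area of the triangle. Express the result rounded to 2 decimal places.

22853.03

The third angle is ∠B = 180° − ∠A − ∠C = 46.09°.
Law of sines: CB = BA·sin A/sin C ≈ 251.76.
Law of sines: AC = BA·sin B/sin C ≈ 197.2.
Area = ½·BA·CB·sin B ≈ 22853.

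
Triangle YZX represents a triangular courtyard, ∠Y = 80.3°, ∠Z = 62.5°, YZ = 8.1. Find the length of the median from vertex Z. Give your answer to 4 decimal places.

The third angle is ∠X = 180° − ∠Y − ∠Z = 37.20°.
Law of sines: ZX = YZ·sin Y/sin X ≈ 13.206.
Law of sines: XY = YZ·sin Z/sin X ≈ 11.884.
Median from Z: ½√(2·YZ² + 2·ZX² − XY²) ≈ 9.2031.

9.2031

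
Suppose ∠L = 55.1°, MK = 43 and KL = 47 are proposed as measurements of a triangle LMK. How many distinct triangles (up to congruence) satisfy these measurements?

2

KL·sin L = 47·sin(55.1°) ≈ 38.55.
Since KL sin L < MK < KL (38.55 < 43 < 47), two triangles exist.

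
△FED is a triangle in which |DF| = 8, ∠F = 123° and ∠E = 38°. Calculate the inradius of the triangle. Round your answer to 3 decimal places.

1.227

The third angle is ∠D = 180° − ∠F − ∠E = 19.00°.
Law of sines: |ED| = |DF|·sin F/sin E ≈ 10.898.
Law of sines: |FE| = |DF|·sin D/sin E ≈ 4.2305.
Area = ½·|DF|·|ED|·sin D ≈ 14.192.
Semiperimeter s = (10.898+8+4.2305)/2 = 11.564.
Inradius = area/s = 14.192/11.564 ≈ 1.2272.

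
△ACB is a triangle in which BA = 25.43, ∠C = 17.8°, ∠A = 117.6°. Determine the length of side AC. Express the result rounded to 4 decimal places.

The third angle is ∠B = 180° − ∠A − ∠C = 44.60°.
Law of sines: AC = BA·sin B/sin C ≈ 58.41.

58.4103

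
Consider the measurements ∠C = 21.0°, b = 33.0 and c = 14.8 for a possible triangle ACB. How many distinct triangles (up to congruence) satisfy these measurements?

2

b·sin C = 33.0·sin(21.0°) ≈ 11.83.
Since b sin C < c < b (11.83 < 14.8 < 33.0), two triangles exist.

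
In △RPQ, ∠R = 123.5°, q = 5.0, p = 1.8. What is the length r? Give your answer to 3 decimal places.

By the law of cosines, r² = p² + q² − 2·p·q·cos R = 38.175, so r ≈ 6.1786.

6.179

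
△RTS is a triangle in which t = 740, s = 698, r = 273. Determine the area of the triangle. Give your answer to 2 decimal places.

95211.46

Semiperimeter p = (273 + 740 + 698)/2 = 855.5.
Heron's formula: area = √(855.5·582.5·115.5·157.5) ≈ 95211.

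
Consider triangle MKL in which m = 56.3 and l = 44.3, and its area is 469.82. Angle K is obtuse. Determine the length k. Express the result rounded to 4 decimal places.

From area = ½·l·m·sin K, we get sin K = 2·area/(l·m) ≈ 0.37675.
Taking the obtuse solution, ∠K ≈ 157.87°.
Law of cosines then gives k ≈ 98.756.

98.7563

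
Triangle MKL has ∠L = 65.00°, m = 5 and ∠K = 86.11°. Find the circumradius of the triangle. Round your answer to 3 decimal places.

The third angle is ∠M = 180° − ∠K − ∠L = 28.89°.
Law of sines: k = m·sin K/sin M ≈ 10.325.
Law of sines: l = m·sin L/sin M ≈ 9.3796.
Circumradius = m/(2 sin M) ≈ 5.1746.

5.175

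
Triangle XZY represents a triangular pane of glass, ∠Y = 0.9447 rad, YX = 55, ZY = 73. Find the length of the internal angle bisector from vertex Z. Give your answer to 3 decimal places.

60.497

By the law of cosines, XZ² = ZY² + YX² − 2·ZY·YX·cos Y = 3648.5, so XZ ≈ 60.403.
Law of cosines again: cos Z = (XZ² + ZY² − YX²)/(2·XZ·ZY) ≈ 0.67498, so ∠Z ≈ 0.8299 rad.
The bisector from Z has length 2·XZ·ZY·cos(∠Z/2)/(XZ+ZY) ≈ 60.497.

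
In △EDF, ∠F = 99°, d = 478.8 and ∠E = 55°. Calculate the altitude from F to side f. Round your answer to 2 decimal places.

The third angle is ∠D = 180° − ∠F − ∠E = 26.00°.
Law of sines: e = d·sin E/sin D ≈ 894.7.
Law of sines: f = d·sin F/sin D ≈ 1078.8.
Area = ½·d·e·sin F ≈ 2.1155e+05.
The altitude from F has length 2·area/f ≈ 392.21.

392.21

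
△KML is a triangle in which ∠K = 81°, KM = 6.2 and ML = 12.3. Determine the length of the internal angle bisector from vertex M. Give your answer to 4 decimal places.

6.7886

Law of sines: sin L = KM·sin K/ML ≈ 0.49786.
Since ML ≥ KM, only the acute value applies: ∠L ≈ 29.86°.
Then ∠M = 180° − ∠K − ∠L ≈ 69.14°.
Law of sines gives LK = ML·sin M/sin K ≈ 11.637.
The bisector from M has length 2·KM·ML·cos(∠M/2)/(KM+ML) ≈ 6.7886.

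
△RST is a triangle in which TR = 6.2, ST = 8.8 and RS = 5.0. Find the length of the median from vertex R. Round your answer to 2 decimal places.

3.52

Median from R: ½√(2·TR² + 2·RS² − ST²) ≈ 3.5157.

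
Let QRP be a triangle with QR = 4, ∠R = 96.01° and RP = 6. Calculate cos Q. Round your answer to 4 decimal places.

cos Q ≈ 0.6129

By the law of cosines, PQ² = QR² + RP² − 2·QR·RP·cos R = 57.026, so PQ ≈ 7.5515.
Law of cosines again: cos Q = (PQ² + QR² − RP²)/(2·PQ·QR) ≈ 0.61288, so ∠Q ≈ 52.20°.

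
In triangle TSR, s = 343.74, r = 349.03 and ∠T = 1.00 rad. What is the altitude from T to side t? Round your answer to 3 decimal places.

By the law of cosines, t² = s² + r² − 2·s·r·cos T = 1.1033e+05, so t ≈ 332.16.
Area = ½·s·r·sin T ≈ 50478.
The altitude from T has length 2·area/t ≈ 303.93.

303.934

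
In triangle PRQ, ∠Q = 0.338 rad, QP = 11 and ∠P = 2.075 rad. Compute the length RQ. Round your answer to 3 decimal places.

14.465

The third angle is ∠R = π − ∠Q − ∠P = 0.729 rad.
Law of sines: RQ = QP·sin P/sin R ≈ 14.465.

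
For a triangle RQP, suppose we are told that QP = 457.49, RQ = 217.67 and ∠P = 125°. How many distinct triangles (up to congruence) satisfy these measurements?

QP·sin P = 457.49·sin(125°) ≈ 374.8.
Since ∠P is not acute, a triangle exists only if RQ > QP; here RQ ≤ QP, so there is no triangle.

0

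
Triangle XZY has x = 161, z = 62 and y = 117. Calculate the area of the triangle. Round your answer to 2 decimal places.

Semiperimeter s = (161 + 62 + 117)/2 = 170.
Heron's formula: area = √(170·9·108·53) ≈ 2959.3.

2959.34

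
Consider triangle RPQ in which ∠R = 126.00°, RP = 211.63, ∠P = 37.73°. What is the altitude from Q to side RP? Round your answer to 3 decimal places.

373.966

The third angle is ∠Q = 180° − ∠R − ∠P = 16.27°.
Law of sines: PQ = RP·sin R/sin Q ≈ 611.11.
Law of sines: QR = RP·sin P/sin Q ≈ 462.25.
Area = ½·RP·PQ·sin P ≈ 39571.
The altitude from Q has length 2·area/RP ≈ 373.97.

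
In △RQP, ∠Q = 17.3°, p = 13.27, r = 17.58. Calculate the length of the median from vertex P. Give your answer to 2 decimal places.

By the law of cosines, q² = p² + r² − 2·p·r·cos Q = 39.683, so q ≈ 6.2995.
Median from P: ½√(2·r² + 2·q² − p²) ≈ 11.417.

11.42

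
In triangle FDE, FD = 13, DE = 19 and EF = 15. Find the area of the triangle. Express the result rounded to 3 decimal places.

area ≈ 97.150

Semiperimeter s = (19 + 15 + 13)/2 = 23.5.
Heron's formula: area = √(23.5·4.5·8.5·10.5) ≈ 97.15.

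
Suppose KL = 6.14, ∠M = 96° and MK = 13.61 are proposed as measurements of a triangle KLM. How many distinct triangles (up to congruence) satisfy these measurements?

0

MK·sin M = 13.61·sin(96°) ≈ 13.54.
Since ∠M is not acute, a triangle exists only if KL > MK; here KL ≤ MK, so there is no triangle.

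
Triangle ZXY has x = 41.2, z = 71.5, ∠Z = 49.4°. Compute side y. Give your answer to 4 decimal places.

Law of sines: sin X = x·sin Z/z ≈ 0.43751.
Since z ≥ x, only the acute value applies: ∠X ≈ 25.95°.
Then ∠Y = 180° − ∠Z − ∠X ≈ 104.65°.
Law of sines gives y = z·sin Y/sin Z ≈ 91.106.

91.1057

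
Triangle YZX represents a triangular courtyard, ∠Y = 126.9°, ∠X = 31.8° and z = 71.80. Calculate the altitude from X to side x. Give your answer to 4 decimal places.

The third angle is ∠Z = 180° − ∠X − ∠Y = 21.30°.
Law of sines: y = z·sin Y/sin Z ≈ 158.07.
Law of sines: x = z·sin X/sin Z ≈ 104.16.
Area = ½·z·y·sin X ≈ 2990.2.
The altitude from X has length 2·area/x ≈ 57.417.

57.4174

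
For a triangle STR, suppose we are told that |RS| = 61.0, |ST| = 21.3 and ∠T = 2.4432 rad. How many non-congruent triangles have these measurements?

1

|ST|·sin T = 21.3·sin(2.4432 rad) ≈ 13.7.
Since ∠T is not acute, a triangle exists only if |RS| > |ST|; here |RS| > |ST|, so there is exactly one triangle.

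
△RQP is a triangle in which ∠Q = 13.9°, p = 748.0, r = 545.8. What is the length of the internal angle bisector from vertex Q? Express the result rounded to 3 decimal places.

By the law of cosines, q² = p² + r² − 2·p·r·cos Q = 64795, so q ≈ 254.55.
The bisector from Q has length 2·p·r·cos(∠Q/2)/(p+r) ≈ 626.46.

626.462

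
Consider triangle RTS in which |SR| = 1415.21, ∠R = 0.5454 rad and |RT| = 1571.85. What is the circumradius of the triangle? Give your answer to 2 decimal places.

By the law of cosines, |TS|² = |SR|² + |RT|² − 2·|SR|·|RT|·cos R = 6.7e+05, so |TS| ≈ 818.53.
Area = ½·|SR|·|RT|·sin R ≈ 5.7699e+05.
Circumradius = |TS|/(2 sin R) ≈ 788.93.

788.93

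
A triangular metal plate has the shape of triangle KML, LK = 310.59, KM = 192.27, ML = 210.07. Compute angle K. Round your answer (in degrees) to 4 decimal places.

41.6059

By the law of cosines, cos K = (LK² + KM² − ML²) / (2·LK·KM) ≈ 0.74773, so ∠K ≈ 41.61°.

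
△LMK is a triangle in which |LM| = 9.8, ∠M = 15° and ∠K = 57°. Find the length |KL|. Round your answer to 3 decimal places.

3.024

The third angle is ∠L = 180° − ∠M − ∠K = 108.00°.
Law of sines: |KL| = |LM|·sin M/sin K ≈ 3.0243.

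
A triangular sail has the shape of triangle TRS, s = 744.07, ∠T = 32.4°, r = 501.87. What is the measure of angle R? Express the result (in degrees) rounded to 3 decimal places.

By the law of cosines, t² = r² + s² − 2·r·s·cos T = 1.7492e+05, so t ≈ 418.24.
Law of cosines again: cos R = (s² + t² − r²)/(2·s·t) ≈ 0.76589, so ∠R ≈ 40.01°.

40.014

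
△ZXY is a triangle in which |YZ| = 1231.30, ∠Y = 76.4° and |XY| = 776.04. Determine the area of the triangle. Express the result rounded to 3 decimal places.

Area = ½·|XY|·|YZ|·sin Y ≈ 4.6437e+05.

464372.861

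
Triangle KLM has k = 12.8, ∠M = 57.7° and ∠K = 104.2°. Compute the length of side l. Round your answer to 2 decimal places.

The third angle is ∠L = 180° − ∠M − ∠K = 18.10°.
Law of sines: l = k·sin L/sin K ≈ 4.102.

4.10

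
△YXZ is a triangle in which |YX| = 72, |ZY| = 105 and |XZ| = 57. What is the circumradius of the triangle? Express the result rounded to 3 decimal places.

By the law of cosines, cos Y = (|ZY|² + |YX|² − |XZ|²) / (2·|ZY|·|YX|) ≈ 0.85714, so ∠Y ≈ 0.541 rad.
Circumradius = |XZ|/(2 sin Y) ≈ 55.331.

R ≈ 55.331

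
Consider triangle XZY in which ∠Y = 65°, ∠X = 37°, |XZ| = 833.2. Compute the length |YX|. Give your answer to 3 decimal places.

899.245

The third angle is ∠Z = 180° − ∠Y − ∠X = 78.00°.
Law of sines: |YX| = |XZ|·sin Z/sin Y ≈ 899.24.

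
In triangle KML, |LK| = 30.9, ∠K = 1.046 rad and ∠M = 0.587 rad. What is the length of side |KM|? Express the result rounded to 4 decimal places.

The third angle is ∠L = π − ∠K − ∠M = 1.509 rad.
Law of sines: |KM| = |LK|·sin L/sin M ≈ 55.682.

55.6818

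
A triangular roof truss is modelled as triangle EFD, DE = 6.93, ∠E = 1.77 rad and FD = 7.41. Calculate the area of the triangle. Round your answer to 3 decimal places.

area ≈ 5.397

Law of sines: sin F = DE·sin E/FD ≈ 0.91673.
Since FD ≥ DE, only the acute value applies: ∠F ≈ 1.160 rad.
Then ∠D = π − ∠E − ∠F ≈ 0.212 rad.
Law of sines gives EF = FD·sin D/sin E ≈ 1.589.
Area = ½·FD·DE·sin D ≈ 5.397.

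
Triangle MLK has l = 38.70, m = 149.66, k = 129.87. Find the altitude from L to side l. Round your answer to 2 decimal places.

Semiperimeter s = (149.66 + 38.7 + 129.87)/2 = 159.12.
Heron's formula: area = √(159.12·9.455·120.42·29.245) ≈ 2301.7.
The altitude from L has length 2·area/l ≈ 118.95.

118.95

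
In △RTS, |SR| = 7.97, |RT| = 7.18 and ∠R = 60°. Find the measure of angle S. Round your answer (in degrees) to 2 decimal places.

By the law of cosines, |TS|² = |SR|² + |RT|² − 2·|SR|·|RT|·cos R = 57.849, so |TS| ≈ 7.6058.
Law of cosines again: cos S = (|TS|² + |SR|² − |RT|²)/(2·|TS|·|SR|) ≈ 0.57587, so ∠S ≈ 54.84°.

54.84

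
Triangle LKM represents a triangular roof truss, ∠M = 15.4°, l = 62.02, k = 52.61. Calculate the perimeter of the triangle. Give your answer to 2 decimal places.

perimeter ≈ 132.60

By the law of cosines, m² = l² + k² − 2·l·k·cos M = 322.85, so m ≈ 17.968.
Semiperimeter s = (62.02+52.61+17.968)/2 = 66.299.
Perimeter = 62.02 + 52.61 + 17.968 = 132.6.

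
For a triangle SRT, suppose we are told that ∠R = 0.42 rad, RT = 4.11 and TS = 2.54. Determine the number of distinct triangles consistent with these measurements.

2

RT·sin R = 4.11·sin(0.42 rad) ≈ 1.676.
Since RT sin R < TS < RT (1.676 < 2.54 < 4.11), two triangles exist.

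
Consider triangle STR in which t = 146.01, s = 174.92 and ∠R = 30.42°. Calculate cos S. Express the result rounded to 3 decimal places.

By the law of cosines, r² = s² + t² − 2·s·t·cos R = 7867.6, so r ≈ 88.7.
Law of cosines again: cos S = (t² + r² − s²)/(2·t·r) ≈ -0.05445, so ∠S ≈ 93.12°.

cos S ≈ -0.054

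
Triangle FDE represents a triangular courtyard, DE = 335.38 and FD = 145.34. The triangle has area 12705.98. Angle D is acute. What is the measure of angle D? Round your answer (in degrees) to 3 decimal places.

From area = ½·FD·DE·sin D, we get sin D = 2·area/(FD·DE) ≈ 0.52133.
Taking the acute solution, ∠D ≈ 31.42°.

31.422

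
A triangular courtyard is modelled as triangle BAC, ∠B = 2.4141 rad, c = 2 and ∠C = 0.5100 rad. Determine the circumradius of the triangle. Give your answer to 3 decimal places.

The third angle is ∠A = π − ∠C − ∠B = 0.2175 rad.
Law of sines: b = c·sin B/sin C ≈ 2.7244.
Law of sines: a = c·sin A/sin C ≈ 0.88403.
Circumradius = c/(2 sin C) ≈ 2.0484.

R ≈ 2.048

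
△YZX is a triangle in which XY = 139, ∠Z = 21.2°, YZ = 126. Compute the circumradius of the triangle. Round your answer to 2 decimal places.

Law of sines: sin X = YZ·sin Z/XY ≈ 0.32780.
Since XY ≥ YZ, only the acute value applies: ∠X ≈ 19.14°.
Then ∠Y = 180° − ∠Z − ∠X ≈ 139.66°.
Law of sines gives ZX = XY·sin Y/sin Z ≈ 248.79.
Circumradius = XY/(2 sin Z) ≈ 192.19.

R ≈ 192.19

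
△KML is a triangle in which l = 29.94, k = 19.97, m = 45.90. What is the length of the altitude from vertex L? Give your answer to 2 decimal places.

h_L ≈ 14.67

Semiperimeter s = (19.97 + 45.9 + 29.94)/2 = 47.905.
Heron's formula: area = √(47.905·27.935·2.005·17.965) ≈ 219.55.
The altitude from L has length 2·area/l ≈ 14.666.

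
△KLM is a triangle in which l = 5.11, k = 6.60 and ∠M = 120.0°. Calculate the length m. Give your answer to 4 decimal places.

10.1685

By the law of cosines, m² = k² + l² − 2·k·l·cos M = 103.4, so m ≈ 10.168.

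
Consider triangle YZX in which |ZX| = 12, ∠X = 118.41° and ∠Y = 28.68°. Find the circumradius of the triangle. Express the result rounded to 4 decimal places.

R ≈ 12.5022

The third angle is ∠Z = 180° − ∠X − ∠Y = 32.91°.
Law of sines: |XY| = |ZX|·sin Z/sin Y ≈ 13.585.
Law of sines: |YZ| = |ZX|·sin X/sin Y ≈ 21.993.
Circumradius = |ZX|/(2 sin Y) ≈ 12.502.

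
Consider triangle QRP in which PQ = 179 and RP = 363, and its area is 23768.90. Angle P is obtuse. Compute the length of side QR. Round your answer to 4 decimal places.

502.3970

From area = ½·RP·PQ·sin P, we get sin P = 2·area/(RP·PQ) ≈ 0.73161.
Taking the obtuse solution, ∠P ≈ 132.98°.
Law of cosines then gives QR ≈ 502.4.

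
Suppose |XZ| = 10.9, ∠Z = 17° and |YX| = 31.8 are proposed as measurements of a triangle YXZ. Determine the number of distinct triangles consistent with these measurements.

|XZ|·sin Z = 10.9·sin(17°) ≈ 3.187.
Since |YX| ≥ |XZ|, exactly one triangle exists.

1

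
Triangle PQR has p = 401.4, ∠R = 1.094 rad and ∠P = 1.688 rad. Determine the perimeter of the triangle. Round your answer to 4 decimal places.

The third angle is ∠Q = π − ∠R − ∠P = 0.360 rad.
Law of sines: q = p·sin Q/sin P ≈ 142.23.
Law of sines: r = p·sin R/sin P ≈ 359.1.
Semiperimeter s = (401.4+142.23+359.1)/2 = 451.36.
Perimeter = 401.4 + 142.23 + 359.1 = 902.72.

902.7209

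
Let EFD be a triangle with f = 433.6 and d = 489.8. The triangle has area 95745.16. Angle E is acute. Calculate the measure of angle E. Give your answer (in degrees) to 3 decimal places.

From area = ½·f·d·sin E, we get sin E = 2·area/(f·d) ≈ 0.90165.
Taking the acute solution, ∠E ≈ 64.38°.

64.376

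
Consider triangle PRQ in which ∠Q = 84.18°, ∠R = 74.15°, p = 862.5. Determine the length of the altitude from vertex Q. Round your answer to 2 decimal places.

829.71

The third angle is ∠P = 180° − ∠R − ∠Q = 21.67°.
Law of sines: r = p·sin R/sin P ≈ 2246.9.
Law of sines: q = p·sin Q/sin P ≈ 2323.7.
Area = ½·p·r·sin Q ≈ 9.64e+05.
The altitude from Q has length 2·area/q ≈ 829.71.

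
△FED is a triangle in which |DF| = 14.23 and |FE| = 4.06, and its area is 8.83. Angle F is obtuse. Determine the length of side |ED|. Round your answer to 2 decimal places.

From area = ½·|DF|·|FE|·sin F, we get sin F = 2·area/(|DF|·|FE|) ≈ 0.30567.
Taking the obtuse solution, ∠F ≈ 162.20°.
Law of cosines then gives |ED| ≈ 18.138.

18.14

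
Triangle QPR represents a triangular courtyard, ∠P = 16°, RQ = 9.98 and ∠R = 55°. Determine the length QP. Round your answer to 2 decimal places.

29.66

The third angle is ∠Q = 180° − ∠P − ∠R = 109.00°.
Law of sines: QP = RQ·sin R/sin P ≈ 29.659.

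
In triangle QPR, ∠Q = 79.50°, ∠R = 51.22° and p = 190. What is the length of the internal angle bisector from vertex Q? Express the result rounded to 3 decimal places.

The third angle is ∠P = 180° − ∠R − ∠Q = 49.28°.
Law of sines: q = p·sin Q/sin P ≈ 246.49.
Law of sines: r = p·sin R/sin P ≈ 195.43.
The bisector from Q has length 2·p·r·cos(∠Q/2)/(p+r) ≈ 148.14.

t_Q ≈ 148.137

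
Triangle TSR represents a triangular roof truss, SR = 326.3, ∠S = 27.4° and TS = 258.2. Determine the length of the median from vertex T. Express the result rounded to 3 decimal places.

m_T ≈ 135.964

By the law of cosines, RT² = TS² + SR² − 2·TS·SR·cos S = 23541, so RT ≈ 153.43.
Median from T: ½√(2·RT² + 2·TS² − SR²) ≈ 135.96.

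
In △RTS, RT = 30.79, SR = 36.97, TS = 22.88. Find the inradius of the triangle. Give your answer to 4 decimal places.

r ≈ 7.7507

Semiperimeter s = (22.88 + 36.97 + 30.79)/2 = 45.32.
Heron's formula: area = √(45.32·22.44·8.35·14.53) ≈ 351.26.
Inradius = area/s = 351.26/45.32 ≈ 7.7507.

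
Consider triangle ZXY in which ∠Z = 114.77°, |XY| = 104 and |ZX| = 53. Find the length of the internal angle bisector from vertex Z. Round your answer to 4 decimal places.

32.5128

Law of sines: sin Y = |ZX|·sin Z/|XY| ≈ 0.46273.
Since |XY| ≥ |ZX|, only the acute value applies: ∠Y ≈ 27.56°.
Then ∠X = 180° − ∠Z − ∠Y ≈ 37.67°.
Law of sines gives |YZ| = |XY|·sin X/sin Z ≈ 69.99.
The bisector from Z has length 2·|YZ|·|ZX|·cos(∠Z/2)/(|YZ|+|ZX|) ≈ 32.513.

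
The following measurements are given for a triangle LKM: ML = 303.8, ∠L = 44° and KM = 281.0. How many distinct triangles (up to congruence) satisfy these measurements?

ML·sin L = 303.8·sin(44°) ≈ 211.
Since ML sin L < KM < ML (211 < 281.0 < 303.8), two triangles exist.

2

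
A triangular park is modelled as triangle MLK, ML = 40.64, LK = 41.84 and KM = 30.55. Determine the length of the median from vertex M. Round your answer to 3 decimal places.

Median from M: ½√(2·KM² + 2·ML² − LK²) ≈ 29.237.

29.237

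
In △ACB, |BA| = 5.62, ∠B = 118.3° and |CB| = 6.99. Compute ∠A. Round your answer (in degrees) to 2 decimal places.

∠A ≈ 34.56°

By the law of cosines, |AC|² = |CB|² + |BA|² − 2·|CB|·|BA|·cos B = 117.69, so |AC| ≈ 10.849.
Law of cosines again: cos A = (|BA|² + |AC|² − |CB|²)/(2·|BA|·|AC|) ≈ 0.82350, so ∠A ≈ 34.56°.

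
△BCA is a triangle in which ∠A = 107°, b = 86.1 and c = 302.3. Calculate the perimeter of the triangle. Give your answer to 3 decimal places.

726.066

By the law of cosines, a² = b² + c² − 2·b·c·cos A = 1.1402e+05, so a ≈ 337.67.
Semiperimeter s = (86.1+302.3+337.67)/2 = 363.03.
Perimeter = 86.1 + 302.3 + 337.67 = 726.07.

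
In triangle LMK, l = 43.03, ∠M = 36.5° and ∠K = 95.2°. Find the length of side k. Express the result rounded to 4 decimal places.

57.3945

The third angle is ∠L = 180° − ∠M − ∠K = 48.30°.
Law of sines: k = l·sin K/sin L ≈ 57.394.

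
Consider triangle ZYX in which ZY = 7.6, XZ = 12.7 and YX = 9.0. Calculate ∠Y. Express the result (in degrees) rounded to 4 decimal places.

99.4794

By the law of cosines, cos Y = (ZY² + YX² − XZ²) / (2·ZY·YX) ≈ -0.16469, so ∠Y ≈ 99.48°.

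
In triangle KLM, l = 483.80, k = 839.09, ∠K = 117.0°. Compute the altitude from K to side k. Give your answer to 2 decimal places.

257.00

Law of sines: sin L = l·sin K/k ≈ 0.51373.
Since k ≥ l, only the acute value applies: ∠L ≈ 30.91°.
Then ∠M = 180° − ∠K − ∠L ≈ 32.09°.
Law of sines gives m = k·sin M/sin K ≈ 500.26.
Area = ½·k·l·sin M ≈ 1.0782e+05.
The altitude from K has length 2·area/k ≈ 257.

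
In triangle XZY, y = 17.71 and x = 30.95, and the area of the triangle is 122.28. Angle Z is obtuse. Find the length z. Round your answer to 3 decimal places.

From area = ½·y·x·sin Z, we get sin Z = 2·area/(y·x) ≈ 0.44618.
Taking the obtuse solution, ∠Z ≈ 153.50°.
Law of cosines then gives z ≈ 47.462.

47.462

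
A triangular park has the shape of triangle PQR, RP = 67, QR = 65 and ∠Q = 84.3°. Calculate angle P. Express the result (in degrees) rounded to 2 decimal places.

Law of sines: sin P = QR·sin Q/RP ≈ 0.96535.
Since RP ≥ QR, only the acute value applies: ∠P ≈ 74.87°.
Then ∠R = 180° − ∠Q − ∠P ≈ 20.83°.

∠P ≈ 74.87°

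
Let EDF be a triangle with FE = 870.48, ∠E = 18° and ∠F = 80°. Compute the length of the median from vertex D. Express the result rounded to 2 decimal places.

m_D ≈ 471.34

The third angle is ∠D = 180° − ∠F − ∠E = 82.00°.
Law of sines: DF = FE·sin E/sin D ≈ 271.64.
Law of sines: ED = FE·sin F/sin D ≈ 865.68.
Median from D: ½√(2·ED² + 2·DF² − FE²) ≈ 471.34.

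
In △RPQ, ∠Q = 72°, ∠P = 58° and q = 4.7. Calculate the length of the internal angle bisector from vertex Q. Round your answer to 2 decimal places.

t_Q ≈ 3.22

The third angle is ∠R = 180° − ∠P − ∠Q = 50.00°.
Law of sines: r = q·sin R/sin Q ≈ 3.7857.
Law of sines: p = q·sin P/sin Q ≈ 4.1909.
The bisector from Q has length 2·r·p·cos(∠Q/2)/(r+p) ≈ 3.2183.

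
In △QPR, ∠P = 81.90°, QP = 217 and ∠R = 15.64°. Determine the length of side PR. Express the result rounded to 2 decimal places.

The third angle is ∠Q = 180° − ∠P − ∠R = 82.46°.
Law of sines: PR = QP·sin Q/sin R ≈ 797.96.

797.96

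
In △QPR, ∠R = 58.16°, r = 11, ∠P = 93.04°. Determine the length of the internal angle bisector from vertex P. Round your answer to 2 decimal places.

The third angle is ∠Q = 180° − ∠P − ∠R = 28.80°.
Law of sines: q = r·sin Q/sin R ≈ 6.2379.
Law of sines: p = r·sin P/sin R ≈ 12.93.
The bisector from P has length 2·r·q·cos(∠P/2)/(r+q) ≈ 5.4781.

5.48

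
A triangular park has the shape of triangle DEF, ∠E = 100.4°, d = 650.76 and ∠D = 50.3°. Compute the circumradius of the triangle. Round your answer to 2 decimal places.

The third angle is ∠F = 180° − ∠D − ∠E = 29.30°.
Law of sines: e = d·sin E/sin D ≈ 831.91.
Law of sines: f = d·sin F/sin D ≈ 413.92.
Circumradius = d/(2 sin D) ≈ 422.9.

R ≈ 422.90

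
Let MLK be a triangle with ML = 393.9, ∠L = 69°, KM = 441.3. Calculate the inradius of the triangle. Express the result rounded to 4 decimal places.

116.0536

Law of sines: sin K = ML·sin L/KM ≈ 0.83330.
Since KM ≥ ML, only the acute value applies: ∠K ≈ 56.44°.
Then ∠M = 180° − ∠L − ∠K ≈ 54.56°.
Law of sines gives LK = KM·sin M/sin L ≈ 385.12.
Area = ½·KM·ML·sin M ≈ 70811.
Semiperimeter s = (385.12+441.3+393.9)/2 = 610.16.
Inradius = area/s = 70811/610.16 ≈ 116.05.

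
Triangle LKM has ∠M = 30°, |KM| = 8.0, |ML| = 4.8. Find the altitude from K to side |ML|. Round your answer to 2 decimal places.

By the law of cosines, |LK|² = |KM|² + |ML|² − 2·|KM|·|ML|·cos M = 20.529, so |LK| ≈ 4.5309.
Area = ½·|KM|·|ML|·sin M ≈ 9.6.
The altitude from K has length 2·area/|ML| ≈ 4.

h_K ≈ 4.00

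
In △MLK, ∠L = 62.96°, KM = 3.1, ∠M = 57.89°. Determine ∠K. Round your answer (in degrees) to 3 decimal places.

∠K ≈ 59.150°

The third angle is ∠K = 180° − ∠M − ∠L = 59.15°.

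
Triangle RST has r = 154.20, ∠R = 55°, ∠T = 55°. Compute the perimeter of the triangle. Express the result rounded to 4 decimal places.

The third angle is ∠S = 180° − ∠T − ∠R = 70.00°.
Law of sines: s = r·sin S/sin R ≈ 176.89.
Law of sines: t = r·sin T/sin R ≈ 154.2.
Semiperimeter p = (154.2+176.89+154.2)/2 = 242.65.
Perimeter = 154.2 + 176.89 + 154.2 = 485.29.

perimeter ≈ 485.2910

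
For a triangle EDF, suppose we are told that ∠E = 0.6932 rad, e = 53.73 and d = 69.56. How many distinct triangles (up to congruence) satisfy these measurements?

d·sin E = 69.56·sin(0.6932 rad) ≈ 44.45.
Since d sin E < e < d (44.45 < 53.73 < 69.56), two triangles exist.

2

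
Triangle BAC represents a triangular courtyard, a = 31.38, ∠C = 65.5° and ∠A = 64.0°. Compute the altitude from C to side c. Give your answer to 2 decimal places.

The third angle is ∠B = 180° − ∠A − ∠C = 50.50°.
Law of sines: b = a·sin B/sin A ≈ 26.94.
Law of sines: c = a·sin C/sin A ≈ 31.77.
Area = ½·a·b·sin C ≈ 384.63.
The altitude from C has length 2·area/c ≈ 24.214.

h_C ≈ 24.21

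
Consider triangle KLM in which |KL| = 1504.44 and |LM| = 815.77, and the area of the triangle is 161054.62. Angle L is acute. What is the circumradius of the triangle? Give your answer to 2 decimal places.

R ≈ 1426.02

From area = ½·|KL|·|LM|·sin L, we get sin L = 2·area/(|KL|·|LM|) ≈ 0.26246.
Taking the acute solution, ∠L ≈ 15.22°.
Law of cosines then gives |MK| ≈ 748.54.
Circumradius = |MK|/(2 sin L) ≈ 1426.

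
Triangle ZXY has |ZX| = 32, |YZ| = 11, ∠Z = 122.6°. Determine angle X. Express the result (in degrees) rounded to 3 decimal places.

∠X ≈ 13.731°

By the law of cosines, |XY|² = |YZ|² + |ZX|² − 2·|YZ|·|ZX|·cos Z = 1524.3, so |XY| ≈ 39.042.
Law of cosines again: cos X = (|ZX|² + |XY|² − |YZ|²)/(2·|ZX|·|XY|) ≈ 0.97142, so ∠X ≈ 13.73°.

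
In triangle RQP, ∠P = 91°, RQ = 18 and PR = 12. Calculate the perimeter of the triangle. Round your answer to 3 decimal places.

43.209

Law of sines: sin Q = PR·sin P/RQ ≈ 0.66657.
Since RQ ≥ PR, only the acute value applies: ∠Q ≈ 41.80°.
Then ∠R = 180° − ∠P − ∠Q ≈ 47.20°.
Law of sines gives QP = RQ·sin R/sin P ≈ 13.209.
Semiperimeter s = (13.209+12+18)/2 = 21.604.
Perimeter = 13.209 + 12 + 18 = 43.209.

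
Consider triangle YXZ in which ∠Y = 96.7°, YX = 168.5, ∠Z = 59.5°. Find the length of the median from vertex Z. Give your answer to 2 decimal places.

121.97

The third angle is ∠X = 180° − ∠Z − ∠Y = 23.80°.
Law of sines: XZ = YX·sin Y/sin Z ≈ 194.22.
Law of sines: ZY = YX·sin X/sin Z ≈ 78.917.
Median from Z: ½√(2·XZ² + 2·ZY² − YX²) ≈ 121.97.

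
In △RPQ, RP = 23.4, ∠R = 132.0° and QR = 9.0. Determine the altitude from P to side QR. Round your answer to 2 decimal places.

17.39

By the law of cosines, PQ² = QR² + RP² − 2·QR·RP·cos R = 910.4, so PQ ≈ 30.173.
Area = ½·QR·RP·sin R ≈ 78.253.
The altitude from P has length 2·area/QR ≈ 17.39.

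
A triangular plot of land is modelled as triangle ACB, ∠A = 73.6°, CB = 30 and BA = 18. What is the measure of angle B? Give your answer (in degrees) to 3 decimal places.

∠B ≈ 71.259°

Law of sines: sin C = BA·sin A/CB ≈ 0.57559.
Since CB ≥ BA, only the acute value applies: ∠C ≈ 35.14°.
Then ∠B = 180° − ∠A − ∠C ≈ 71.26°.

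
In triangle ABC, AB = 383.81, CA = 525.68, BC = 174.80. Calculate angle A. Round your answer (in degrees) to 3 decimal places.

13.054

By the law of cosines, cos A = (CA² + AB² − BC²) / (2·CA·AB) ≈ 0.97416, so ∠A ≈ 13.05°.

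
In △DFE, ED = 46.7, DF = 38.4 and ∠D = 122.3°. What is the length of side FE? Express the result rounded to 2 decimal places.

74.65

By the law of cosines, FE² = ED² + DF² − 2·ED·DF·cos D = 5571.9, so FE ≈ 74.645.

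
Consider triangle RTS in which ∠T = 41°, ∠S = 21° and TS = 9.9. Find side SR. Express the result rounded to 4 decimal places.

7.3560

The third angle is ∠R = 180° − ∠T − ∠S = 118.00°.
Law of sines: SR = TS·sin T/sin R ≈ 7.356.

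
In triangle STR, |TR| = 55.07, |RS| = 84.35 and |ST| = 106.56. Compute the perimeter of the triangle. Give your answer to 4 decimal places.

Perimeter = 55.07 + 84.35 + 106.56 = 245.98.

perimeter ≈ 245.9800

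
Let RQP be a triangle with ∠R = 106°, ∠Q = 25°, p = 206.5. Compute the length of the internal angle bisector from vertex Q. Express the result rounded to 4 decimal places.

The third angle is ∠P = 180° − ∠R − ∠Q = 49.00°.
Law of sines: r = p·sin R/sin P ≈ 263.02.
Law of sines: q = p·sin Q/sin P ≈ 115.63.
The bisector from Q has length 2·p·r·cos(∠Q/2)/(p+r) ≈ 225.87.

225.8724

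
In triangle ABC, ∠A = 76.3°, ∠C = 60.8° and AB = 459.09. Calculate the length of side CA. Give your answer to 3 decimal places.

The third angle is ∠B = 180° − ∠C − ∠A = 42.90°.
Law of sines: CA = AB·sin B/sin C ≈ 358.01.

358.007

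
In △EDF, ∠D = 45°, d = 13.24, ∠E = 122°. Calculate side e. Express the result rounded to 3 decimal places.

The third angle is ∠F = 180° − ∠E − ∠D = 13.00°.
Law of sines: e = d·sin E/sin D ≈ 15.879.

15.879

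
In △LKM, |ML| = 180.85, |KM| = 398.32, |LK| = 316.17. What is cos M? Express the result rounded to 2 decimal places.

By the law of cosines, cos M = (|KM|² + |ML|² − |LK|²) / (2·|KM|·|ML|) ≈ 0.63442, so ∠M ≈ 50.62°.

0.63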